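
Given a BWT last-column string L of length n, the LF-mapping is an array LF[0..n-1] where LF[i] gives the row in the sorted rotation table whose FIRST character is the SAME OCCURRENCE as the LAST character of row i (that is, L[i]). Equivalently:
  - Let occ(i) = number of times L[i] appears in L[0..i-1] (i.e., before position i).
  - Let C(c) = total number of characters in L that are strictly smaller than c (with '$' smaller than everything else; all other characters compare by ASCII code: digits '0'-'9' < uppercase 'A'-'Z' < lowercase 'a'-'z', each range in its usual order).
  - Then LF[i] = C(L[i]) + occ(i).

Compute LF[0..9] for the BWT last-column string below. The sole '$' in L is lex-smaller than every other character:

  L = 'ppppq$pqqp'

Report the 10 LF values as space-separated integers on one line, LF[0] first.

Answer: 1 2 3 4 7 0 5 8 9 6

Derivation:
Char counts: '$':1, 'p':6, 'q':3
C (first-col start): C('$')=0, C('p')=1, C('q')=7
L[0]='p': occ=0, LF[0]=C('p')+0=1+0=1
L[1]='p': occ=1, LF[1]=C('p')+1=1+1=2
L[2]='p': occ=2, LF[2]=C('p')+2=1+2=3
L[3]='p': occ=3, LF[3]=C('p')+3=1+3=4
L[4]='q': occ=0, LF[4]=C('q')+0=7+0=7
L[5]='$': occ=0, LF[5]=C('$')+0=0+0=0
L[6]='p': occ=4, LF[6]=C('p')+4=1+4=5
L[7]='q': occ=1, LF[7]=C('q')+1=7+1=8
L[8]='q': occ=2, LF[8]=C('q')+2=7+2=9
L[9]='p': occ=5, LF[9]=C('p')+5=1+5=6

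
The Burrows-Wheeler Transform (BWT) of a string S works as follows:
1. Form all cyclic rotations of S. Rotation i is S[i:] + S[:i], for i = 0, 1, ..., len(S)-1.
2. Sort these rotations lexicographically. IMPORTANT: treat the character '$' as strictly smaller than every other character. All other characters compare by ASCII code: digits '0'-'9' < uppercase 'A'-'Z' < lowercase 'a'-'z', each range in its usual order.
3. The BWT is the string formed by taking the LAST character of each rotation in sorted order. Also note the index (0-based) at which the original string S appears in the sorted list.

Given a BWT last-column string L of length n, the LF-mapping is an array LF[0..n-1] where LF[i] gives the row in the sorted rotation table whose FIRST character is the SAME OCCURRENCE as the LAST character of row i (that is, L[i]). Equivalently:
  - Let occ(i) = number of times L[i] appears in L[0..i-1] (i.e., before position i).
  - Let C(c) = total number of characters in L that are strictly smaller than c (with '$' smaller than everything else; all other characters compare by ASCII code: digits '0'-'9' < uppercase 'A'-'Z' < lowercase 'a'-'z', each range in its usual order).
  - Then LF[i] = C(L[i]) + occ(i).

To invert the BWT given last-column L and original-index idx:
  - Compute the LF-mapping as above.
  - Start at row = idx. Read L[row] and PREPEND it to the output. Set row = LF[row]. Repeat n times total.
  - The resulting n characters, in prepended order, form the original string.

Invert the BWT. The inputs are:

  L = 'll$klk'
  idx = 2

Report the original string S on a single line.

Answer: kllkl$

Derivation:
LF mapping: 3 4 0 1 5 2
Walk LF starting at row 2, prepending L[row]:
  step 1: row=2, L[2]='$', prepend. Next row=LF[2]=0
  step 2: row=0, L[0]='l', prepend. Next row=LF[0]=3
  step 3: row=3, L[3]='k', prepend. Next row=LF[3]=1
  step 4: row=1, L[1]='l', prepend. Next row=LF[1]=4
  step 5: row=4, L[4]='l', prepend. Next row=LF[4]=5
  step 6: row=5, L[5]='k', prepend. Next row=LF[5]=2
Reversed output: kllkl$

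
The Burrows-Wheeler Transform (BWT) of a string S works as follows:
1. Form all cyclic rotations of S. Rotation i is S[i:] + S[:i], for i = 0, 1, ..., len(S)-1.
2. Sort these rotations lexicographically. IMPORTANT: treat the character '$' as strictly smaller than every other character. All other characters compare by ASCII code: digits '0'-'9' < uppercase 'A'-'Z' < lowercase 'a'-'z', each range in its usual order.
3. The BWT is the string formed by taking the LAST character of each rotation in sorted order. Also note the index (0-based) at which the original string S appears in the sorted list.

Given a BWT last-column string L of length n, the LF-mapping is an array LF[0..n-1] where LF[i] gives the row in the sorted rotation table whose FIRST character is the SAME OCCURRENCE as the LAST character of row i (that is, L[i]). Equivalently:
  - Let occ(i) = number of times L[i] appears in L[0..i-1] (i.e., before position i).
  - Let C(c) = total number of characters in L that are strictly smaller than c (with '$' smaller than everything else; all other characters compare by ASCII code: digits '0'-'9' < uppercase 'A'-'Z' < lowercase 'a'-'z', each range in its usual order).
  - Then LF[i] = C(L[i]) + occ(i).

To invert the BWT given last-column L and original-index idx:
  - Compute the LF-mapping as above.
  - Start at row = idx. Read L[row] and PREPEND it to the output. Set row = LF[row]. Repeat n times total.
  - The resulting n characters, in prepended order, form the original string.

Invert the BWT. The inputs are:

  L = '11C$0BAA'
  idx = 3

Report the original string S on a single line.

LF mapping: 2 3 7 0 1 6 4 5
Walk LF starting at row 3, prepending L[row]:
  step 1: row=3, L[3]='$', prepend. Next row=LF[3]=0
  step 2: row=0, L[0]='1', prepend. Next row=LF[0]=2
  step 3: row=2, L[2]='C', prepend. Next row=LF[2]=7
  step 4: row=7, L[7]='A', prepend. Next row=LF[7]=5
  step 5: row=5, L[5]='B', prepend. Next row=LF[5]=6
  step 6: row=6, L[6]='A', prepend. Next row=LF[6]=4
  step 7: row=4, L[4]='0', prepend. Next row=LF[4]=1
  step 8: row=1, L[1]='1', prepend. Next row=LF[1]=3
Reversed output: 10ABAC1$

Answer: 10ABAC1$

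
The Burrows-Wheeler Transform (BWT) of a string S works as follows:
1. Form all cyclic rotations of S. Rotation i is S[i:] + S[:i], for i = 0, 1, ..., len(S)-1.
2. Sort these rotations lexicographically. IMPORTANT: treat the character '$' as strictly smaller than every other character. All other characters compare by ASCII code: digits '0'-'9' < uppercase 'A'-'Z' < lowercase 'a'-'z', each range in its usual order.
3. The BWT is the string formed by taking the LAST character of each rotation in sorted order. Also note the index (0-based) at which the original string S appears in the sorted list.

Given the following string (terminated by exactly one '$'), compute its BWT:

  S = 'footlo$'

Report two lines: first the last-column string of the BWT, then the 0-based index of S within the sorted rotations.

All 7 rotations (rotation i = S[i:]+S[:i]):
  rot[0] = footlo$
  rot[1] = ootlo$f
  rot[2] = otlo$fo
  rot[3] = tlo$foo
  rot[4] = lo$foot
  rot[5] = o$footl
  rot[6] = $footlo
Sorted (with $ < everything):
  sorted[0] = $footlo  (last char: 'o')
  sorted[1] = footlo$  (last char: '$')
  sorted[2] = lo$foot  (last char: 't')
  sorted[3] = o$footl  (last char: 'l')
  sorted[4] = ootlo$f  (last char: 'f')
  sorted[5] = otlo$fo  (last char: 'o')
  sorted[6] = tlo$foo  (last char: 'o')
Last column: o$tlfoo
Original string S is at sorted index 1

Answer: o$tlfoo
1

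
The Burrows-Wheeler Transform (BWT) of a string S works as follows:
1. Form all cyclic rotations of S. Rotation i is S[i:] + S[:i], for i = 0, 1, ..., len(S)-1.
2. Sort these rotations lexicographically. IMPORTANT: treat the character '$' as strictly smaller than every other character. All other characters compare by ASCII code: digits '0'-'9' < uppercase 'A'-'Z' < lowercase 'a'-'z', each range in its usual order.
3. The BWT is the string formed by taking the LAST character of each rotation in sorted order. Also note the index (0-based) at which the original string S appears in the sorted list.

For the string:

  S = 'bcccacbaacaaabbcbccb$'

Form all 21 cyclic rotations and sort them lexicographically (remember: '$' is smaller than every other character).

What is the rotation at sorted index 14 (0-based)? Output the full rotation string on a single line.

Answer: cacbaacaaabbcbccb$bcc

Derivation:
All 21 rotations (rotation i = S[i:]+S[:i]):
  rot[0] = bcccacbaacaaabbcbccb$
  rot[1] = cccacbaacaaabbcbccb$b
  rot[2] = ccacbaacaaabbcbccb$bc
  rot[3] = cacbaacaaabbcbccb$bcc
  rot[4] = acbaacaaabbcbccb$bccc
  rot[5] = cbaacaaabbcbccb$bccca
  rot[6] = baacaaabbcbccb$bcccac
  rot[7] = aacaaabbcbccb$bcccacb
  rot[8] = acaaabbcbccb$bcccacba
  rot[9] = caaabbcbccb$bcccacbaa
  rot[10] = aaabbcbccb$bcccacbaac
  rot[11] = aabbcbccb$bcccacbaaca
  rot[12] = abbcbccb$bcccacbaacaa
  rot[13] = bbcbccb$bcccacbaacaaa
  rot[14] = bcbccb$bcccacbaacaaab
  rot[15] = cbccb$bcccacbaacaaabb
  rot[16] = bccb$bcccacbaacaaabbc
  rot[17] = ccb$bcccacbaacaaabbcb
  rot[18] = cb$bcccacbaacaaabbcbc
  rot[19] = b$bcccacbaacaaabbcbcc
  rot[20] = $bcccacbaacaaabbcbccb
Sorted (with $ < everything):
  sorted[0] = $bcccacbaacaaabbcbccb
  sorted[1] = aaabbcbccb$bcccacbaac
  sorted[2] = aabbcbccb$bcccacbaaca
  sorted[3] = aacaaabbcbccb$bcccacb
  sorted[4] = abbcbccb$bcccacbaacaa
  sorted[5] = acaaabbcbccb$bcccacba
  sorted[6] = acbaacaaabbcbccb$bccc
  sorted[7] = b$bcccacbaacaaabbcbcc
  sorted[8] = baacaaabbcbccb$bcccac
  sorted[9] = bbcbccb$bcccacbaacaaa
  sorted[10] = bcbccb$bcccacbaacaaab
  sorted[11] = bccb$bcccacbaacaaabbc
  sorted[12] = bcccacbaacaaabbcbccb$
  sorted[13] = caaabbcbccb$bcccacbaa
  sorted[14] = cacbaacaaabbcbccb$bcc
  sorted[15] = cb$bcccacbaacaaabbcbc
  sorted[16] = cbaacaaabbcbccb$bccca
  sorted[17] = cbccb$bcccacbaacaaabb
  sorted[18] = ccacbaacaaabbcbccb$bc
  sorted[19] = ccb$bcccacbaacaaabbcb
  sorted[20] = cccacbaacaaabbcbccb$b
sorted[14] = cacbaacaaabbcbccb$bcc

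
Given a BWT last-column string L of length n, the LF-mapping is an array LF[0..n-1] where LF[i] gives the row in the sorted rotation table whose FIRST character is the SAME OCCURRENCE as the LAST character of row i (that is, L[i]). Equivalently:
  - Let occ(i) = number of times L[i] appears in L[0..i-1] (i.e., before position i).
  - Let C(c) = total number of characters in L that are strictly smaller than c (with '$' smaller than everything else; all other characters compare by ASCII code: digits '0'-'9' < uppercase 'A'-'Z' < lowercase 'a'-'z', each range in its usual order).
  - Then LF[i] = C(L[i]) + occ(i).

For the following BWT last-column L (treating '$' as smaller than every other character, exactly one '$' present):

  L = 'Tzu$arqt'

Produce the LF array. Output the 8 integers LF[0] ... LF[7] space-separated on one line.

Answer: 1 7 6 0 2 4 3 5

Derivation:
Char counts: '$':1, 'T':1, 'a':1, 'q':1, 'r':1, 't':1, 'u':1, 'z':1
C (first-col start): C('$')=0, C('T')=1, C('a')=2, C('q')=3, C('r')=4, C('t')=5, C('u')=6, C('z')=7
L[0]='T': occ=0, LF[0]=C('T')+0=1+0=1
L[1]='z': occ=0, LF[1]=C('z')+0=7+0=7
L[2]='u': occ=0, LF[2]=C('u')+0=6+0=6
L[3]='$': occ=0, LF[3]=C('$')+0=0+0=0
L[4]='a': occ=0, LF[4]=C('a')+0=2+0=2
L[5]='r': occ=0, LF[5]=C('r')+0=4+0=4
L[6]='q': occ=0, LF[6]=C('q')+0=3+0=3
L[7]='t': occ=0, LF[7]=C('t')+0=5+0=5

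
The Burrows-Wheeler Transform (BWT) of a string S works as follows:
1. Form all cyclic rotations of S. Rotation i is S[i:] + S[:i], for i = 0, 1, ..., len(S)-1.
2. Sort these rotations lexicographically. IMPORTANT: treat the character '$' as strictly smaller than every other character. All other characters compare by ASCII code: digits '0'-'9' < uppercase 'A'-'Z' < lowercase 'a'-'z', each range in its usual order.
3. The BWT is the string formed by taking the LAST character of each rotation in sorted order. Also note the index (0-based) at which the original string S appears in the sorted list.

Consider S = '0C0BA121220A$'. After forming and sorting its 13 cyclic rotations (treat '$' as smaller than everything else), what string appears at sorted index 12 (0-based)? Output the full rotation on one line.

All 13 rotations (rotation i = S[i:]+S[:i]):
  rot[0] = 0C0BA121220A$
  rot[1] = C0BA121220A$0
  rot[2] = 0BA121220A$0C
  rot[3] = BA121220A$0C0
  rot[4] = A121220A$0C0B
  rot[5] = 121220A$0C0BA
  rot[6] = 21220A$0C0BA1
  rot[7] = 1220A$0C0BA12
  rot[8] = 220A$0C0BA121
  rot[9] = 20A$0C0BA1212
  rot[10] = 0A$0C0BA12122
  rot[11] = A$0C0BA121220
  rot[12] = $0C0BA121220A
Sorted (with $ < everything):
  sorted[0] = $0C0BA121220A
  sorted[1] = 0A$0C0BA12122
  sorted[2] = 0BA121220A$0C
  sorted[3] = 0C0BA121220A$
  sorted[4] = 121220A$0C0BA
  sorted[5] = 1220A$0C0BA12
  sorted[6] = 20A$0C0BA1212
  sorted[7] = 21220A$0C0BA1
  sorted[8] = 220A$0C0BA121
  sorted[9] = A$0C0BA121220
  sorted[10] = A121220A$0C0B
  sorted[11] = BA121220A$0C0
  sorted[12] = C0BA121220A$0
sorted[12] = C0BA121220A$0

Answer: C0BA121220A$0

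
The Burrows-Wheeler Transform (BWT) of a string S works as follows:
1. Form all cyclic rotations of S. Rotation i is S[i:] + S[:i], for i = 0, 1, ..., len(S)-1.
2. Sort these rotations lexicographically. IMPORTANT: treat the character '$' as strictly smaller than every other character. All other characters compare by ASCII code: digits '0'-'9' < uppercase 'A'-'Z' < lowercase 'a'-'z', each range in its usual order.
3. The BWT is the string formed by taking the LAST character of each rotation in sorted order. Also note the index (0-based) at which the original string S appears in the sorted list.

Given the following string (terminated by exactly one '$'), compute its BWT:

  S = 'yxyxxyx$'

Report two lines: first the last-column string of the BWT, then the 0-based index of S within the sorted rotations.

Answer: xyyxyxx$
7

Derivation:
All 8 rotations (rotation i = S[i:]+S[:i]):
  rot[0] = yxyxxyx$
  rot[1] = xyxxyx$y
  rot[2] = yxxyx$yx
  rot[3] = xxyx$yxy
  rot[4] = xyx$yxyx
  rot[5] = yx$yxyxx
  rot[6] = x$yxyxxy
  rot[7] = $yxyxxyx
Sorted (with $ < everything):
  sorted[0] = $yxyxxyx  (last char: 'x')
  sorted[1] = x$yxyxxy  (last char: 'y')
  sorted[2] = xxyx$yxy  (last char: 'y')
  sorted[3] = xyx$yxyx  (last char: 'x')
  sorted[4] = xyxxyx$y  (last char: 'y')
  sorted[5] = yx$yxyxx  (last char: 'x')
  sorted[6] = yxxyx$yx  (last char: 'x')
  sorted[7] = yxyxxyx$  (last char: '$')
Last column: xyyxyxx$
Original string S is at sorted index 7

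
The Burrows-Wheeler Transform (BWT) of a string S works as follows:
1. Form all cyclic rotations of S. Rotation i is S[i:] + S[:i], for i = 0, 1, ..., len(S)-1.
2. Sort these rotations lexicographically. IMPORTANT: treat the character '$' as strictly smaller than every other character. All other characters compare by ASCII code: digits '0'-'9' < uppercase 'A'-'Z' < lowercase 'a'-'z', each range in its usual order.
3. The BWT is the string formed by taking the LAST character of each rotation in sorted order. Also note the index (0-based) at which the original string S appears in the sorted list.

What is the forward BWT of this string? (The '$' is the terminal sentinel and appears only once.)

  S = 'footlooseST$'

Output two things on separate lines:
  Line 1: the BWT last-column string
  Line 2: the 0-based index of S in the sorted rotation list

Answer: TeSs$tlfoooo
4

Derivation:
All 12 rotations (rotation i = S[i:]+S[:i]):
  rot[0] = footlooseST$
  rot[1] = ootlooseST$f
  rot[2] = otlooseST$fo
  rot[3] = tlooseST$foo
  rot[4] = looseST$foot
  rot[5] = ooseST$footl
  rot[6] = oseST$footlo
  rot[7] = seST$footloo
  rot[8] = eST$footloos
  rot[9] = ST$footloose
  rot[10] = T$footlooseS
  rot[11] = $footlooseST
Sorted (with $ < everything):
  sorted[0] = $footlooseST  (last char: 'T')
  sorted[1] = ST$footloose  (last char: 'e')
  sorted[2] = T$footlooseS  (last char: 'S')
  sorted[3] = eST$footloos  (last char: 's')
  sorted[4] = footlooseST$  (last char: '$')
  sorted[5] = looseST$foot  (last char: 't')
  sorted[6] = ooseST$footl  (last char: 'l')
  sorted[7] = ootlooseST$f  (last char: 'f')
  sorted[8] = oseST$footlo  (last char: 'o')
  sorted[9] = otlooseST$fo  (last char: 'o')
  sorted[10] = seST$footloo  (last char: 'o')
  sorted[11] = tlooseST$foo  (last char: 'o')
Last column: TeSs$tlfoooo
Original string S is at sorted index 4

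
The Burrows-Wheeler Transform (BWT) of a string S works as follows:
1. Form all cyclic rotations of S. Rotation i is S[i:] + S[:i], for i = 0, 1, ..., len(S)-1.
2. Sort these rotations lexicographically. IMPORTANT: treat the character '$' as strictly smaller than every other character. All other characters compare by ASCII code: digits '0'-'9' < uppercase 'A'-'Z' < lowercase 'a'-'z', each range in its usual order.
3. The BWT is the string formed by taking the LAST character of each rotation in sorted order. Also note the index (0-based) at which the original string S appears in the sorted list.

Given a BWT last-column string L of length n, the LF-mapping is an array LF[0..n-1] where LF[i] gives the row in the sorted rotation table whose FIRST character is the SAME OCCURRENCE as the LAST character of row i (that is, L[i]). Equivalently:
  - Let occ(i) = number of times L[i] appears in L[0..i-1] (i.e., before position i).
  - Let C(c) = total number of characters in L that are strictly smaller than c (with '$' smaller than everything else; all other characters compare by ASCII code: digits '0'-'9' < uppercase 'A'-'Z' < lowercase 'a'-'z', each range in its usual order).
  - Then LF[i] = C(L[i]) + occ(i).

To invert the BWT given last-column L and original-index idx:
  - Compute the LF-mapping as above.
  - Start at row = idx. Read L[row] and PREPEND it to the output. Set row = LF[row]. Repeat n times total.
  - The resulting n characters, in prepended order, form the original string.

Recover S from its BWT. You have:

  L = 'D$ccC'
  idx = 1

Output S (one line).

LF mapping: 2 0 3 4 1
Walk LF starting at row 1, prepending L[row]:
  step 1: row=1, L[1]='$', prepend. Next row=LF[1]=0
  step 2: row=0, L[0]='D', prepend. Next row=LF[0]=2
  step 3: row=2, L[2]='c', prepend. Next row=LF[2]=3
  step 4: row=3, L[3]='c', prepend. Next row=LF[3]=4
  step 5: row=4, L[4]='C', prepend. Next row=LF[4]=1
Reversed output: CccD$

Answer: CccD$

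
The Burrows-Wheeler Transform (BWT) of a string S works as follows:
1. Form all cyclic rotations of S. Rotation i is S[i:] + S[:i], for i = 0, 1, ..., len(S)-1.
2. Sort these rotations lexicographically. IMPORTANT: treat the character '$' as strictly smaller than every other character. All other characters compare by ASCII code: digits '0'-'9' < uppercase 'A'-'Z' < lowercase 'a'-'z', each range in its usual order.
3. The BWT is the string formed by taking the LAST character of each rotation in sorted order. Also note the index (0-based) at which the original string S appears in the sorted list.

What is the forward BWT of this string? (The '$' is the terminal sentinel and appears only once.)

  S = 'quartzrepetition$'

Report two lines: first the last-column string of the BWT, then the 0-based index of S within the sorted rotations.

All 17 rotations (rotation i = S[i:]+S[:i]):
  rot[0] = quartzrepetition$
  rot[1] = uartzrepetition$q
  rot[2] = artzrepetition$qu
  rot[3] = rtzrepetition$qua
  rot[4] = tzrepetition$quar
  rot[5] = zrepetition$quart
  rot[6] = repetition$quartz
  rot[7] = epetition$quartzr
  rot[8] = petition$quartzre
  rot[9] = etition$quartzrep
  rot[10] = tition$quartzrepe
  rot[11] = ition$quartzrepet
  rot[12] = tion$quartzrepeti
  rot[13] = ion$quartzrepetit
  rot[14] = on$quartzrepetiti
  rot[15] = n$quartzrepetitio
  rot[16] = $quartzrepetition
Sorted (with $ < everything):
  sorted[0] = $quartzrepetition  (last char: 'n')
  sorted[1] = artzrepetition$qu  (last char: 'u')
  sorted[2] = epetition$quartzr  (last char: 'r')
  sorted[3] = etition$quartzrep  (last char: 'p')
  sorted[4] = ion$quartzrepetit  (last char: 't')
  sorted[5] = ition$quartzrepet  (last char: 't')
  sorted[6] = n$quartzrepetitio  (last char: 'o')
  sorted[7] = on$quartzrepetiti  (last char: 'i')
  sorted[8] = petition$quartzre  (last char: 'e')
  sorted[9] = quartzrepetition$  (last char: '$')
  sorted[10] = repetition$quartz  (last char: 'z')
  sorted[11] = rtzrepetition$qua  (last char: 'a')
  sorted[12] = tion$quartzrepeti  (last char: 'i')
  sorted[13] = tition$quartzrepe  (last char: 'e')
  sorted[14] = tzrepetition$quar  (last char: 'r')
  sorted[15] = uartzrepetition$q  (last char: 'q')
  sorted[16] = zrepetition$quart  (last char: 't')
Last column: nurpttoie$zaierqt
Original string S is at sorted index 9

Answer: nurpttoie$zaierqt
9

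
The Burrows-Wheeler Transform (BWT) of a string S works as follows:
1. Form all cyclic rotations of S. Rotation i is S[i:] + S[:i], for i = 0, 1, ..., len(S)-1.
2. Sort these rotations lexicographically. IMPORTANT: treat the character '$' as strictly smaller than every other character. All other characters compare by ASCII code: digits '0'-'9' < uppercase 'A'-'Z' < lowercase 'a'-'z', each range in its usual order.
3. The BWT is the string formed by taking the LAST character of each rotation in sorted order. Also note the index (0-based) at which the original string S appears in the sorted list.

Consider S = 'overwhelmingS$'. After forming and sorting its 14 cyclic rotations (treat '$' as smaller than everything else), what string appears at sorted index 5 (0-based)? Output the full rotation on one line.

All 14 rotations (rotation i = S[i:]+S[:i]):
  rot[0] = overwhelmingS$
  rot[1] = verwhelmingS$o
  rot[2] = erwhelmingS$ov
  rot[3] = rwhelmingS$ove
  rot[4] = whelmingS$over
  rot[5] = helmingS$overw
  rot[6] = elmingS$overwh
  rot[7] = lmingS$overwhe
  rot[8] = mingS$overwhel
  rot[9] = ingS$overwhelm
  rot[10] = ngS$overwhelmi
  rot[11] = gS$overwhelmin
  rot[12] = S$overwhelming
  rot[13] = $overwhelmingS
Sorted (with $ < everything):
  sorted[0] = $overwhelmingS
  sorted[1] = S$overwhelming
  sorted[2] = elmingS$overwh
  sorted[3] = erwhelmingS$ov
  sorted[4] = gS$overwhelmin
  sorted[5] = helmingS$overw
  sorted[6] = ingS$overwhelm
  sorted[7] = lmingS$overwhe
  sorted[8] = mingS$overwhel
  sorted[9] = ngS$overwhelmi
  sorted[10] = overwhelmingS$
  sorted[11] = rwhelmingS$ove
  sorted[12] = verwhelmingS$o
  sorted[13] = whelmingS$over
sorted[5] = helmingS$overw

Answer: helmingS$overw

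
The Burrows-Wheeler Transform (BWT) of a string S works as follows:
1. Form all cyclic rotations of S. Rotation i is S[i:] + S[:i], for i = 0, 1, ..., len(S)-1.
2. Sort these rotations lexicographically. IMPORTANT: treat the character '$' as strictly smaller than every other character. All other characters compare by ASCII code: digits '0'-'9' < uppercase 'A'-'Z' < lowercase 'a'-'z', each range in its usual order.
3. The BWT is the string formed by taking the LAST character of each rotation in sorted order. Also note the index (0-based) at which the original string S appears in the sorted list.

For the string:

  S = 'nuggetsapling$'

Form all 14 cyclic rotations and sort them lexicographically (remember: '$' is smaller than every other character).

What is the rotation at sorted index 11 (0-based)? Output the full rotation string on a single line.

All 14 rotations (rotation i = S[i:]+S[:i]):
  rot[0] = nuggetsapling$
  rot[1] = uggetsapling$n
  rot[2] = ggetsapling$nu
  rot[3] = getsapling$nug
  rot[4] = etsapling$nugg
  rot[5] = tsapling$nugge
  rot[6] = sapling$nugget
  rot[7] = apling$nuggets
  rot[8] = pling$nuggetsa
  rot[9] = ling$nuggetsap
  rot[10] = ing$nuggetsapl
  rot[11] = ng$nuggetsapli
  rot[12] = g$nuggetsaplin
  rot[13] = $nuggetsapling
Sorted (with $ < everything):
  sorted[0] = $nuggetsapling
  sorted[1] = apling$nuggets
  sorted[2] = etsapling$nugg
  sorted[3] = g$nuggetsaplin
  sorted[4] = getsapling$nug
  sorted[5] = ggetsapling$nu
  sorted[6] = ing$nuggetsapl
  sorted[7] = ling$nuggetsap
  sorted[8] = ng$nuggetsapli
  sorted[9] = nuggetsapling$
  sorted[10] = pling$nuggetsa
  sorted[11] = sapling$nugget
  sorted[12] = tsapling$nugge
  sorted[13] = uggetsapling$n
sorted[11] = sapling$nugget

Answer: sapling$nugget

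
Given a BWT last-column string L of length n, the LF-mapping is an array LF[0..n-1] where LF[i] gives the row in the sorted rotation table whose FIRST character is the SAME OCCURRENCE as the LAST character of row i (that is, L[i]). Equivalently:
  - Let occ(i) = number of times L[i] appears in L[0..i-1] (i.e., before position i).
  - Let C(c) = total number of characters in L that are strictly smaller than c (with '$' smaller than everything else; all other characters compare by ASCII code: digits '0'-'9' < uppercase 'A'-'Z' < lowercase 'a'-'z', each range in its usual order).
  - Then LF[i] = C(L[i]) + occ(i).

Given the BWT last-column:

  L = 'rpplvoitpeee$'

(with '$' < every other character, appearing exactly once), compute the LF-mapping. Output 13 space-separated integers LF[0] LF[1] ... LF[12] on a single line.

Char counts: '$':1, 'e':3, 'i':1, 'l':1, 'o':1, 'p':3, 'r':1, 't':1, 'v':1
C (first-col start): C('$')=0, C('e')=1, C('i')=4, C('l')=5, C('o')=6, C('p')=7, C('r')=10, C('t')=11, C('v')=12
L[0]='r': occ=0, LF[0]=C('r')+0=10+0=10
L[1]='p': occ=0, LF[1]=C('p')+0=7+0=7
L[2]='p': occ=1, LF[2]=C('p')+1=7+1=8
L[3]='l': occ=0, LF[3]=C('l')+0=5+0=5
L[4]='v': occ=0, LF[4]=C('v')+0=12+0=12
L[5]='o': occ=0, LF[5]=C('o')+0=6+0=6
L[6]='i': occ=0, LF[6]=C('i')+0=4+0=4
L[7]='t': occ=0, LF[7]=C('t')+0=11+0=11
L[8]='p': occ=2, LF[8]=C('p')+2=7+2=9
L[9]='e': occ=0, LF[9]=C('e')+0=1+0=1
L[10]='e': occ=1, LF[10]=C('e')+1=1+1=2
L[11]='e': occ=2, LF[11]=C('e')+2=1+2=3
L[12]='$': occ=0, LF[12]=C('$')+0=0+0=0

Answer: 10 7 8 5 12 6 4 11 9 1 2 3 0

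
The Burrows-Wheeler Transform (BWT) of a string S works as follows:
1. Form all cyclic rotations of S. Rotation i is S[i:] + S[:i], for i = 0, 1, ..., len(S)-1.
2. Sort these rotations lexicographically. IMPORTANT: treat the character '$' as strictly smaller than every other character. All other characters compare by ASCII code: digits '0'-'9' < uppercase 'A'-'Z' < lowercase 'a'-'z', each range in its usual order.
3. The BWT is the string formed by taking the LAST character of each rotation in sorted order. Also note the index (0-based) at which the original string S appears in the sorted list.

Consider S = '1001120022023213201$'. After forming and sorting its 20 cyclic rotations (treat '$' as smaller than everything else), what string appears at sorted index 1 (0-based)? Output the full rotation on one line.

All 20 rotations (rotation i = S[i:]+S[:i]):
  rot[0] = 1001120022023213201$
  rot[1] = 001120022023213201$1
  rot[2] = 01120022023213201$10
  rot[3] = 1120022023213201$100
  rot[4] = 120022023213201$1001
  rot[5] = 20022023213201$10011
  rot[6] = 0022023213201$100112
  rot[7] = 022023213201$1001120
  rot[8] = 22023213201$10011200
  rot[9] = 2023213201$100112002
  rot[10] = 023213201$1001120022
  rot[11] = 23213201$10011200220
  rot[12] = 3213201$100112002202
  rot[13] = 213201$1001120022023
  rot[14] = 13201$10011200220232
  rot[15] = 3201$100112002202321
  rot[16] = 201$1001120022023213
  rot[17] = 01$10011200220232132
  rot[18] = 1$100112002202321320
  rot[19] = $1001120022023213201
Sorted (with $ < everything):
  sorted[0] = $1001120022023213201
  sorted[1] = 001120022023213201$1
  sorted[2] = 0022023213201$100112
  sorted[3] = 01$10011200220232132
  sorted[4] = 01120022023213201$10
  sorted[5] = 022023213201$1001120
  sorted[6] = 023213201$1001120022
  sorted[7] = 1$100112002202321320
  sorted[8] = 1001120022023213201$
  sorted[9] = 1120022023213201$100
  sorted[10] = 120022023213201$1001
  sorted[11] = 13201$10011200220232
  sorted[12] = 20022023213201$10011
  sorted[13] = 201$1001120022023213
  sorted[14] = 2023213201$100112002
  sorted[15] = 213201$1001120022023
  sorted[16] = 22023213201$10011200
  sorted[17] = 23213201$10011200220
  sorted[18] = 3201$100112002202321
  sorted[19] = 3213201$100112002202
sorted[1] = 001120022023213201$1

Answer: 001120022023213201$1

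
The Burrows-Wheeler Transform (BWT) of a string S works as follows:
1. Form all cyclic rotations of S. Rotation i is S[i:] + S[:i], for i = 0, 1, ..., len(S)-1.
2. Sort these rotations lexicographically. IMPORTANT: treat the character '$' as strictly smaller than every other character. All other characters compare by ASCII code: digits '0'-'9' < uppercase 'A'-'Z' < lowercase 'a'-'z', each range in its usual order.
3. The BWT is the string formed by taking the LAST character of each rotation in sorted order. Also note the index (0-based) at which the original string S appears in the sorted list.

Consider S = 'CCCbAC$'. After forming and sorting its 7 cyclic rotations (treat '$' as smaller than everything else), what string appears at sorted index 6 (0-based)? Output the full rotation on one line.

All 7 rotations (rotation i = S[i:]+S[:i]):
  rot[0] = CCCbAC$
  rot[1] = CCbAC$C
  rot[2] = CbAC$CC
  rot[3] = bAC$CCC
  rot[4] = AC$CCCb
  rot[5] = C$CCCbA
  rot[6] = $CCCbAC
Sorted (with $ < everything):
  sorted[0] = $CCCbAC
  sorted[1] = AC$CCCb
  sorted[2] = C$CCCbA
  sorted[3] = CCCbAC$
  sorted[4] = CCbAC$C
  sorted[5] = CbAC$CC
  sorted[6] = bAC$CCC
sorted[6] = bAC$CCC

Answer: bAC$CCC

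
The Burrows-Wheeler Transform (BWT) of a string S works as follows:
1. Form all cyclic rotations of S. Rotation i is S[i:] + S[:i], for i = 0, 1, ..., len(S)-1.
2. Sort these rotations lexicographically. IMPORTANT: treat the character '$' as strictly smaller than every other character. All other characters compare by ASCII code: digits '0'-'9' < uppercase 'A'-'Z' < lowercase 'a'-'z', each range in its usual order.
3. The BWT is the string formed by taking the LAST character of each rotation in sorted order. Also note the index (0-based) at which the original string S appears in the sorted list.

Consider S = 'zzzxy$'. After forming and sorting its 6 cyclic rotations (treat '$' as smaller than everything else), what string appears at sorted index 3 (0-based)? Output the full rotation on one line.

All 6 rotations (rotation i = S[i:]+S[:i]):
  rot[0] = zzzxy$
  rot[1] = zzxy$z
  rot[2] = zxy$zz
  rot[3] = xy$zzz
  rot[4] = y$zzzx
  rot[5] = $zzzxy
Sorted (with $ < everything):
  sorted[0] = $zzzxy
  sorted[1] = xy$zzz
  sorted[2] = y$zzzx
  sorted[3] = zxy$zz
  sorted[4] = zzxy$z
  sorted[5] = zzzxy$
sorted[3] = zxy$zz

Answer: zxy$zz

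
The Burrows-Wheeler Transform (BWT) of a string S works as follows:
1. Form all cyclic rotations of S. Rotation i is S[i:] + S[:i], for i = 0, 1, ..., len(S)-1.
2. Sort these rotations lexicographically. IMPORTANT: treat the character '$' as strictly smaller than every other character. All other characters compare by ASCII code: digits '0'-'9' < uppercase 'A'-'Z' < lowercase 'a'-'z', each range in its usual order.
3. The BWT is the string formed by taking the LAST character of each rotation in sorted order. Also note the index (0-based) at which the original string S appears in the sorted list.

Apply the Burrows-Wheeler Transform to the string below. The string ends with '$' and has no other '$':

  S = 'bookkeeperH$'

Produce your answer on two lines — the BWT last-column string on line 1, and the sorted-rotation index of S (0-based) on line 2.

All 12 rotations (rotation i = S[i:]+S[:i]):
  rot[0] = bookkeeperH$
  rot[1] = ookkeeperH$b
  rot[2] = okkeeperH$bo
  rot[3] = kkeeperH$boo
  rot[4] = keeperH$book
  rot[5] = eeperH$bookk
  rot[6] = eperH$bookke
  rot[7] = perH$bookkee
  rot[8] = erH$bookkeep
  rot[9] = rH$bookkeepe
  rot[10] = H$bookkeeper
  rot[11] = $bookkeeperH
Sorted (with $ < everything):
  sorted[0] = $bookkeeperH  (last char: 'H')
  sorted[1] = H$bookkeeper  (last char: 'r')
  sorted[2] = bookkeeperH$  (last char: '$')
  sorted[3] = eeperH$bookk  (last char: 'k')
  sorted[4] = eperH$bookke  (last char: 'e')
  sorted[5] = erH$bookkeep  (last char: 'p')
  sorted[6] = keeperH$book  (last char: 'k')
  sorted[7] = kkeeperH$boo  (last char: 'o')
  sorted[8] = okkeeperH$bo  (last char: 'o')
  sorted[9] = ookkeeperH$b  (last char: 'b')
  sorted[10] = perH$bookkee  (last char: 'e')
  sorted[11] = rH$bookkeepe  (last char: 'e')
Last column: Hr$kepkoobee
Original string S is at sorted index 2

Answer: Hr$kepkoobee
2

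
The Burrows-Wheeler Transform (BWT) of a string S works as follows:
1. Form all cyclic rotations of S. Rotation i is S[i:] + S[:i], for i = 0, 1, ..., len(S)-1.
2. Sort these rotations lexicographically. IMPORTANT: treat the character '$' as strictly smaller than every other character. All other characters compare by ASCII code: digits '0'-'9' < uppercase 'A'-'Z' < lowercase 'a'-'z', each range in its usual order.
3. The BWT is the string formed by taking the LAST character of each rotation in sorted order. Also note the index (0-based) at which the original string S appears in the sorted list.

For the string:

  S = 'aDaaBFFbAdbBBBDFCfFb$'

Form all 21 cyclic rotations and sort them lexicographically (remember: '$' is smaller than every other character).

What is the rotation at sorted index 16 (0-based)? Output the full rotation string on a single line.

Answer: b$aDaaBFFbAdbBBBDFCfF

Derivation:
All 21 rotations (rotation i = S[i:]+S[:i]):
  rot[0] = aDaaBFFbAdbBBBDFCfFb$
  rot[1] = DaaBFFbAdbBBBDFCfFb$a
  rot[2] = aaBFFbAdbBBBDFCfFb$aD
  rot[3] = aBFFbAdbBBBDFCfFb$aDa
  rot[4] = BFFbAdbBBBDFCfFb$aDaa
  rot[5] = FFbAdbBBBDFCfFb$aDaaB
  rot[6] = FbAdbBBBDFCfFb$aDaaBF
  rot[7] = bAdbBBBDFCfFb$aDaaBFF
  rot[8] = AdbBBBDFCfFb$aDaaBFFb
  rot[9] = dbBBBDFCfFb$aDaaBFFbA
  rot[10] = bBBBDFCfFb$aDaaBFFbAd
  rot[11] = BBBDFCfFb$aDaaBFFbAdb
  rot[12] = BBDFCfFb$aDaaBFFbAdbB
  rot[13] = BDFCfFb$aDaaBFFbAdbBB
  rot[14] = DFCfFb$aDaaBFFbAdbBBB
  rot[15] = FCfFb$aDaaBFFbAdbBBBD
  rot[16] = CfFb$aDaaBFFbAdbBBBDF
  rot[17] = fFb$aDaaBFFbAdbBBBDFC
  rot[18] = Fb$aDaaBFFbAdbBBBDFCf
  rot[19] = b$aDaaBFFbAdbBBBDFCfF
  rot[20] = $aDaaBFFbAdbBBBDFCfFb
Sorted (with $ < everything):
  sorted[0] = $aDaaBFFbAdbBBBDFCfFb
  sorted[1] = AdbBBBDFCfFb$aDaaBFFb
  sorted[2] = BBBDFCfFb$aDaaBFFbAdb
  sorted[3] = BBDFCfFb$aDaaBFFbAdbB
  sorted[4] = BDFCfFb$aDaaBFFbAdbBB
  sorted[5] = BFFbAdbBBBDFCfFb$aDaa
  sorted[6] = CfFb$aDaaBFFbAdbBBBDF
  sorted[7] = DFCfFb$aDaaBFFbAdbBBB
  sorted[8] = DaaBFFbAdbBBBDFCfFb$a
  sorted[9] = FCfFb$aDaaBFFbAdbBBBD
  sorted[10] = FFbAdbBBBDFCfFb$aDaaB
  sorted[11] = Fb$aDaaBFFbAdbBBBDFCf
  sorted[12] = FbAdbBBBDFCfFb$aDaaBF
  sorted[13] = aBFFbAdbBBBDFCfFb$aDa
  sorted[14] = aDaaBFFbAdbBBBDFCfFb$
  sorted[15] = aaBFFbAdbBBBDFCfFb$aD
  sorted[16] = b$aDaaBFFbAdbBBBDFCfF
  sorted[17] = bAdbBBBDFCfFb$aDaaBFF
  sorted[18] = bBBBDFCfFb$aDaaBFFbAd
  sorted[19] = dbBBBDFCfFb$aDaaBFFbA
  sorted[20] = fFb$aDaaBFFbAdbBBBDFC
sorted[16] = b$aDaaBFFbAdbBBBDFCfF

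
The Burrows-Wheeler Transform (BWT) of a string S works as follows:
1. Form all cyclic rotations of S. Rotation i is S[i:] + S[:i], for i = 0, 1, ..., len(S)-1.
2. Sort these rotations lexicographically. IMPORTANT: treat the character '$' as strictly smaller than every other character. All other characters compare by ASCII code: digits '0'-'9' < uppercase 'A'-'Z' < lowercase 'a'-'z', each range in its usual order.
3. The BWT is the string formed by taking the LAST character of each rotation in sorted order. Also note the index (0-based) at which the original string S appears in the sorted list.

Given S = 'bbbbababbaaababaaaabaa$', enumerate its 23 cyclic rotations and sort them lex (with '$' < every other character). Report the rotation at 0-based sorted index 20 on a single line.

Answer: bbababbaaababaaaabaa$bb

Derivation:
All 23 rotations (rotation i = S[i:]+S[:i]):
  rot[0] = bbbbababbaaababaaaabaa$
  rot[1] = bbbababbaaababaaaabaa$b
  rot[2] = bbababbaaababaaaabaa$bb
  rot[3] = bababbaaababaaaabaa$bbb
  rot[4] = ababbaaababaaaabaa$bbbb
  rot[5] = babbaaababaaaabaa$bbbba
  rot[6] = abbaaababaaaabaa$bbbbab
  rot[7] = bbaaababaaaabaa$bbbbaba
  rot[8] = baaababaaaabaa$bbbbabab
  rot[9] = aaababaaaabaa$bbbbababb
  rot[10] = aababaaaabaa$bbbbababba
  rot[11] = ababaaaabaa$bbbbababbaa
  rot[12] = babaaaabaa$bbbbababbaaa
  rot[13] = abaaaabaa$bbbbababbaaab
  rot[14] = baaaabaa$bbbbababbaaaba
  rot[15] = aaaabaa$bbbbababbaaabab
  rot[16] = aaabaa$bbbbababbaaababa
  rot[17] = aabaa$bbbbababbaaababaa
  rot[18] = abaa$bbbbababbaaababaaa
  rot[19] = baa$bbbbababbaaababaaaa
  rot[20] = aa$bbbbababbaaababaaaab
  rot[21] = a$bbbbababbaaababaaaaba
  rot[22] = $bbbbababbaaababaaaabaa
Sorted (with $ < everything):
  sorted[0] = $bbbbababbaaababaaaabaa
  sorted[1] = a$bbbbababbaaababaaaaba
  sorted[2] = aa$bbbbababbaaababaaaab
  sorted[3] = aaaabaa$bbbbababbaaabab
  sorted[4] = aaabaa$bbbbababbaaababa
  sorted[5] = aaababaaaabaa$bbbbababb
  sorted[6] = aabaa$bbbbababbaaababaa
  sorted[7] = aababaaaabaa$bbbbababba
  sorted[8] = abaa$bbbbababbaaababaaa
  sorted[9] = abaaaabaa$bbbbababbaaab
  sorted[10] = ababaaaabaa$bbbbababbaa
  sorted[11] = ababbaaababaaaabaa$bbbb
  sorted[12] = abbaaababaaaabaa$bbbbab
  sorted[13] = baa$bbbbababbaaababaaaa
  sorted[14] = baaaabaa$bbbbababbaaaba
  sorted[15] = baaababaaaabaa$bbbbabab
  sorted[16] = babaaaabaa$bbbbababbaaa
  sorted[17] = bababbaaababaaaabaa$bbb
  sorted[18] = babbaaababaaaabaa$bbbba
  sorted[19] = bbaaababaaaabaa$bbbbaba
  sorted[20] = bbababbaaababaaaabaa$bb
  sorted[21] = bbbababbaaababaaaabaa$b
  sorted[22] = bbbbababbaaababaaaabaa$
sorted[20] = bbababbaaababaaaabaa$bb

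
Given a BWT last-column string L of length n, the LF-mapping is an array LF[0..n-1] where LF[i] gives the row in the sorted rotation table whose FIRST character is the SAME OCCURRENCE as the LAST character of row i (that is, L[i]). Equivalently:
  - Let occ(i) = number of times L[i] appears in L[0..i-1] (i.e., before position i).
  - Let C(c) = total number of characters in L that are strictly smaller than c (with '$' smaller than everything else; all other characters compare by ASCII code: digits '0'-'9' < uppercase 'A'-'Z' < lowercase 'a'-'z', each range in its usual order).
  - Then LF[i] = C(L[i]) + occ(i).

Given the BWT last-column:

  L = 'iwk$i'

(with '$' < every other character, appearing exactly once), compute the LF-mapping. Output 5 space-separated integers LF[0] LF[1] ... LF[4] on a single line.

Char counts: '$':1, 'i':2, 'k':1, 'w':1
C (first-col start): C('$')=0, C('i')=1, C('k')=3, C('w')=4
L[0]='i': occ=0, LF[0]=C('i')+0=1+0=1
L[1]='w': occ=0, LF[1]=C('w')+0=4+0=4
L[2]='k': occ=0, LF[2]=C('k')+0=3+0=3
L[3]='$': occ=0, LF[3]=C('$')+0=0+0=0
L[4]='i': occ=1, LF[4]=C('i')+1=1+1=2

Answer: 1 4 3 0 2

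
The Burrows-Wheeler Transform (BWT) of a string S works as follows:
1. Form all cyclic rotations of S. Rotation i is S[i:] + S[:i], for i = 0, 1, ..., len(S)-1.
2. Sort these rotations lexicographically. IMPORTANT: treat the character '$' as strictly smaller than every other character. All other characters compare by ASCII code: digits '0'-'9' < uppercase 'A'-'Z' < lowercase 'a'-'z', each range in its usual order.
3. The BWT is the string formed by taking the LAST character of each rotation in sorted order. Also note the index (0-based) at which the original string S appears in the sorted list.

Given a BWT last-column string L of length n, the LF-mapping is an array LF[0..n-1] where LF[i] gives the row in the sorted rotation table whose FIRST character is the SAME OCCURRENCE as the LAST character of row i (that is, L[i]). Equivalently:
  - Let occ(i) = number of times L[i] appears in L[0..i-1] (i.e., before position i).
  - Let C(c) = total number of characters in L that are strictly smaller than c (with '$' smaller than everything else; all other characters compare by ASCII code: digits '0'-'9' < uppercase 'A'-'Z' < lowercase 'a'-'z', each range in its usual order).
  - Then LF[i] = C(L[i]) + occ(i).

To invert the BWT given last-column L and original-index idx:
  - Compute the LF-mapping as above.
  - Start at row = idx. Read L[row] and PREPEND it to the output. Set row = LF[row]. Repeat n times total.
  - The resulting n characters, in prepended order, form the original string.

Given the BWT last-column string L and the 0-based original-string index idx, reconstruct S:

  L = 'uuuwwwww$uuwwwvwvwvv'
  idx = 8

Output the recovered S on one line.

Answer: vwwwuvwwwvwvwwuwuuu$

Derivation:
LF mapping: 1 2 3 10 11 12 13 14 0 4 5 15 16 17 6 18 7 19 8 9
Walk LF starting at row 8, prepending L[row]:
  step 1: row=8, L[8]='$', prepend. Next row=LF[8]=0
  step 2: row=0, L[0]='u', prepend. Next row=LF[0]=1
  step 3: row=1, L[1]='u', prepend. Next row=LF[1]=2
  step 4: row=2, L[2]='u', prepend. Next row=LF[2]=3
  step 5: row=3, L[3]='w', prepend. Next row=LF[3]=10
  step 6: row=10, L[10]='u', prepend. Next row=LF[10]=5
  step 7: row=5, L[5]='w', prepend. Next row=LF[5]=12
  step 8: row=12, L[12]='w', prepend. Next row=LF[12]=16
  step 9: row=16, L[16]='v', prepend. Next row=LF[16]=7
  step 10: row=7, L[7]='w', prepend. Next row=LF[7]=14
  step 11: row=14, L[14]='v', prepend. Next row=LF[14]=6
  step 12: row=6, L[6]='w', prepend. Next row=LF[6]=13
  step 13: row=13, L[13]='w', prepend. Next row=LF[13]=17
  step 14: row=17, L[17]='w', prepend. Next row=LF[17]=19
  step 15: row=19, L[19]='v', prepend. Next row=LF[19]=9
  step 16: row=9, L[9]='u', prepend. Next row=LF[9]=4
  step 17: row=4, L[4]='w', prepend. Next row=LF[4]=11
  step 18: row=11, L[11]='w', prepend. Next row=LF[11]=15
  step 19: row=15, L[15]='w', prepend. Next row=LF[15]=18
  step 20: row=18, L[18]='v', prepend. Next row=LF[18]=8
Reversed output: vwwwuvwwwvwvwwuwuuu$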